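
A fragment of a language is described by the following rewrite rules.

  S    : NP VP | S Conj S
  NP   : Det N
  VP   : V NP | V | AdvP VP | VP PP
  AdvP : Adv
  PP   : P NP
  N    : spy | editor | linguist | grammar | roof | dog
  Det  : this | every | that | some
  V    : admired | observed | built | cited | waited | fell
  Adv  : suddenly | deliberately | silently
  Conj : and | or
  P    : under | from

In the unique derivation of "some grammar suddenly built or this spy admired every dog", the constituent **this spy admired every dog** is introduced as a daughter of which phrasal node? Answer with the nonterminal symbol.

S

[S [S [NP [Det some] [N grammar]] [VP [AdvP [Adv suddenly]] [VP [V built]]]] [Conj or] [S [NP [Det this] [N spy]] [VP [V admired] [NP [Det every] [N dog]]]]]
The span 'this spy admired every dog' is the S node built by S → NP VP.
Its mother is the S built by S → S Conj S.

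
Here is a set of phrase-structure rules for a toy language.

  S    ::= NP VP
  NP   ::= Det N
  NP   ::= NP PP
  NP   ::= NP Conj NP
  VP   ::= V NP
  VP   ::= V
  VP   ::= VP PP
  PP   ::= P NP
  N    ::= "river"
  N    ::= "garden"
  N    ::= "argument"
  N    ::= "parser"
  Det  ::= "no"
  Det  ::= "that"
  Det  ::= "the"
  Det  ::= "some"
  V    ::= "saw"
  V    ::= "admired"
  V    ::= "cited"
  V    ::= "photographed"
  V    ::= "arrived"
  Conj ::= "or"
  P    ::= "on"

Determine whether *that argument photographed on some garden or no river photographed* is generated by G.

Ungrammatical

For S → NP VP, the only prefix that parses as NP is 'that argument', but the remainder 'photographed on some garden or no river photographed' is not a VP under these rules.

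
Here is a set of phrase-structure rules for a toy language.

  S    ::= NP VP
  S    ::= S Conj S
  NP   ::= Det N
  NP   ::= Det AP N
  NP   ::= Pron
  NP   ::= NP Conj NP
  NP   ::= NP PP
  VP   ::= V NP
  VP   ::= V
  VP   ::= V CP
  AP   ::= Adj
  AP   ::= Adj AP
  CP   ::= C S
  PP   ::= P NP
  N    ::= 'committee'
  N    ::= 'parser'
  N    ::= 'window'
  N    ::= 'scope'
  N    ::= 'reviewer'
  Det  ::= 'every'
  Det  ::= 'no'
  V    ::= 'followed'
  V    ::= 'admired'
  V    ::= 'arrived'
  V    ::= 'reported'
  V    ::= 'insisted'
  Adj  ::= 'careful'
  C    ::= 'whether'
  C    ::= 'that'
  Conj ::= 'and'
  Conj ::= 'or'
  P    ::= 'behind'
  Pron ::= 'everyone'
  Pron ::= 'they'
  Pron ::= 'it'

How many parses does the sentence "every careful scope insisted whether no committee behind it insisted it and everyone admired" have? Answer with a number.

The two bracketings:
[S [NP [Det every] [AP [Adj careful]] [N scope]] [VP [V insisted] [CP [C whether] [S [S [NP [NP [Det no] [N committee]] [PP [P behind] [NP [Pron it]]]] [VP [V insisted] [NP [Pron it]]]] [Conj and] [S [NP [Pron everyone]] [VP [V admired]]]]]]]
[S [S [NP [Det every] [AP [Adj careful]] [N scope]] [VP [V insisted] [CP [C whether] [S [NP [NP [Det no] [N committee]] [PP [P behind] [NP [Pron it]]]] [VP [V insisted] [NP [Pron it]]]]]]] [Conj and] [S [NP [Pron everyone]] [VP [V admired]]]]
The trees differ in how a recursive rule is bracketed over the same span.

2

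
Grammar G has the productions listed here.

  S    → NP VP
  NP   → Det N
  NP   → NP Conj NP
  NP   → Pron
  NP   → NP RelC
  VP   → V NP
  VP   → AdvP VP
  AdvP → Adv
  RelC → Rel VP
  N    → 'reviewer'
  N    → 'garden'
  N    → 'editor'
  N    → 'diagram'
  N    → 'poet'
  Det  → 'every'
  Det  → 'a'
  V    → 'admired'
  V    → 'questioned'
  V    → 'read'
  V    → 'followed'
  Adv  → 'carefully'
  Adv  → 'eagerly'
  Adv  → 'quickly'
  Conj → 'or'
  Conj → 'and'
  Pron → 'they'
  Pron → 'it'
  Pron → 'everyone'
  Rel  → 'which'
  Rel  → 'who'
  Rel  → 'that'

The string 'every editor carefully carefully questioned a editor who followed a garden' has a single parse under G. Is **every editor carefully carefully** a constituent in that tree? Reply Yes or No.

No

[S [NP [Det every] [N editor]] [VP [AdvP [Adv carefully]] [VP [AdvP [Adv carefully]] [VP [V questioned] [NP [NP [Det a] [N editor]] [RelC [Rel who] [VP [V followed] [NP [Det a] [N garden]]]]]]]]]
The smallest constituent containing 'every editor carefully carefully' is the S spanning 'every editor carefully carefully questioned a editor who followed a garden'; no single node in the tree dominates exactly the given words.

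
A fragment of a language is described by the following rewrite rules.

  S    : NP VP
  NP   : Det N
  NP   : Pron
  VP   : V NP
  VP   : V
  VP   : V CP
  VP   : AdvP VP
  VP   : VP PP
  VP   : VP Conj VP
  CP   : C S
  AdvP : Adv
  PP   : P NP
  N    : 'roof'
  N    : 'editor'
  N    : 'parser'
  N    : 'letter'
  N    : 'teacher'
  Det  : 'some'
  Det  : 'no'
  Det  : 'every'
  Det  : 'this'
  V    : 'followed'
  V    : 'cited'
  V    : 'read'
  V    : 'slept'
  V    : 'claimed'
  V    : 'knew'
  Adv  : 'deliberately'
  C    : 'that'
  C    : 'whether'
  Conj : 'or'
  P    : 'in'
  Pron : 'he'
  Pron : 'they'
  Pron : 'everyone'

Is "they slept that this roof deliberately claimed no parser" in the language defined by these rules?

Grammatical

[S [NP [Pron they]] [VP [V slept] [CP [C that] [S [NP [Det this] [N roof]] [VP [AdvP [Adv deliberately]] [VP [V claimed] [NP [Det no] [N parser]]]]]]]]
Each bracket corresponds to one application of a listed rule, so the string is derivable from S.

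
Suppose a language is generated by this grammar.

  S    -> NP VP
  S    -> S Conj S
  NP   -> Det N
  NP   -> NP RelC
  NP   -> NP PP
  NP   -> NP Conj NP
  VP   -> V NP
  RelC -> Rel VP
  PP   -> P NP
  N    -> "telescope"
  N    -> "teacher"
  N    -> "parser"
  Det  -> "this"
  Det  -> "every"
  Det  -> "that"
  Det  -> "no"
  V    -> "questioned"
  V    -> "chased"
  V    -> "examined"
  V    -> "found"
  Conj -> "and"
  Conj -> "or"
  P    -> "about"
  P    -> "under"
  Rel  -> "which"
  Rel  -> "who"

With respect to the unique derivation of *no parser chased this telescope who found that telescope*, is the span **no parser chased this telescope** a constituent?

No

[S [NP [Det no] [N parser]] [VP [V chased] [NP [NP [Det this] [N telescope]] [RelC [Rel who] [VP [V found] [NP [Det that] [N telescope]]]]]]]
The smallest constituent containing 'no parser chased this telescope' is the S spanning 'no parser chased this telescope who found that telescope'; no single node in the tree dominates exactly the given words.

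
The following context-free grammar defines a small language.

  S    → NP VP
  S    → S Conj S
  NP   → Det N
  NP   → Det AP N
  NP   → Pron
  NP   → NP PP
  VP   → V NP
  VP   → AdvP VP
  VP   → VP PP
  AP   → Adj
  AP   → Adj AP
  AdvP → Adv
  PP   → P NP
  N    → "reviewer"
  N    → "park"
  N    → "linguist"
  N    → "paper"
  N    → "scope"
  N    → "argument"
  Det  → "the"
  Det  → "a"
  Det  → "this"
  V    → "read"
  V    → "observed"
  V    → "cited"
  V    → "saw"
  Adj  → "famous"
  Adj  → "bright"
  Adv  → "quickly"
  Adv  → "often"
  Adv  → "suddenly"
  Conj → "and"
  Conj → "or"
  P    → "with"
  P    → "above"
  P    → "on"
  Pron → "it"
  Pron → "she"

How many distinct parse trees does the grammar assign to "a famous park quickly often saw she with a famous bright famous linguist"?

Two of the 4 distinct bracketings:
[S [NP [Det a] [AP [Adj famous]] [N park]] [VP [AdvP [Adv quickly]] [VP [AdvP [Adv often]] [VP [V saw] [NP [NP [Pron she]] [PP [P with] [NP [Det a] [AP [Adj famous] [AP [Adj bright] [AP [Adj famous]]]] [N linguist]]]]]]]]
[S [NP [Det a] [AP [Adj famous]] [N park]] [VP [AdvP [Adv quickly]] [VP [AdvP [Adv often]] [VP [VP [V saw] [NP [Pron she]]] [PP [P with] [NP [Det a] [AP [Adj famous] [AP [Adj bright] [AP [Adj famous]]]] [N linguist]]]]]]]
The difference turns on whether NP → NP PP is used at the relevant span, versus an alternative expansion of NP.

4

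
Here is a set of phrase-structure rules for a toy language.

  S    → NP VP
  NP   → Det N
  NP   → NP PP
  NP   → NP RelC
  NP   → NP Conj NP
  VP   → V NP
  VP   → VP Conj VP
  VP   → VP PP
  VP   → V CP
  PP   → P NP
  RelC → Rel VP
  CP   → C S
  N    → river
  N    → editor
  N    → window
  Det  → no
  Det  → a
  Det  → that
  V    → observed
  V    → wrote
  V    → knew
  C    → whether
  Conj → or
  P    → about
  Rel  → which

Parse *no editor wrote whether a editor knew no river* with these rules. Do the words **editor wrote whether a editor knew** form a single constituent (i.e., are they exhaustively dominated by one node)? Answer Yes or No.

[S [NP [Det no] [N editor]] [VP [V wrote] [CP [C whether] [S [NP [Det a] [N editor]] [VP [V knew] [NP [Det no] [N river]]]]]]]
The smallest constituent containing 'editor wrote whether a editor knew' is the S spanning 'no editor wrote whether a editor knew no river'; no single node in the tree dominates exactly the given words.

No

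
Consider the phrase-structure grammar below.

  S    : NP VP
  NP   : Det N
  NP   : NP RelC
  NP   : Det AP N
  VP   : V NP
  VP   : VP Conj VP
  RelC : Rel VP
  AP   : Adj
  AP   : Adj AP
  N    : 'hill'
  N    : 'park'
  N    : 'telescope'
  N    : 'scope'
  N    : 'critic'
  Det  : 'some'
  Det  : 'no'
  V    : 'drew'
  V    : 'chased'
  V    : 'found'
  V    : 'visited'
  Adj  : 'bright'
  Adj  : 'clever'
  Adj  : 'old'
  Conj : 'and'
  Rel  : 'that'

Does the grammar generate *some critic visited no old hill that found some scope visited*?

For S → NP VP, the only prefix that parses as NP is 'some critic', but the remainder 'visited no old hill that found some scope visited' is not a VP under these rules.

Ungrammatical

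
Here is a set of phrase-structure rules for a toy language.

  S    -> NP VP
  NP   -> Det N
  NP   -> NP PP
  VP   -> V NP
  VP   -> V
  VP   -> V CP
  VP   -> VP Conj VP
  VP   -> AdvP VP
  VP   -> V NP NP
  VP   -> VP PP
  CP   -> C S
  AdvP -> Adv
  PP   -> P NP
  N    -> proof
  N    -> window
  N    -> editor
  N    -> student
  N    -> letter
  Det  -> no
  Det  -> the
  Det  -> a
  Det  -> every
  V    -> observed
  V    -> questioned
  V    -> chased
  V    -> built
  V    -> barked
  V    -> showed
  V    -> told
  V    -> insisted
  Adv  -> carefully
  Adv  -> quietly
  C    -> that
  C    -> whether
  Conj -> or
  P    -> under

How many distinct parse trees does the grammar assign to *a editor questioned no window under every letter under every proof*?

5

Two of the 5 distinct bracketings:
[S [NP [Det a] [N editor]] [VP [V questioned] [NP [NP [Det no] [N window]] [PP [P under] [NP [NP [Det every] [N letter]] [PP [P under] [NP [Det every] [N proof]]]]]]]]
[S [NP [Det a] [N editor]] [VP [V questioned] [NP [NP [NP [Det no] [N window]] [PP [P under] [NP [Det every] [N letter]]]] [PP [P under] [NP [Det every] [N proof]]]]]]
The trees differ in how a recursive rule is bracketed over the same span.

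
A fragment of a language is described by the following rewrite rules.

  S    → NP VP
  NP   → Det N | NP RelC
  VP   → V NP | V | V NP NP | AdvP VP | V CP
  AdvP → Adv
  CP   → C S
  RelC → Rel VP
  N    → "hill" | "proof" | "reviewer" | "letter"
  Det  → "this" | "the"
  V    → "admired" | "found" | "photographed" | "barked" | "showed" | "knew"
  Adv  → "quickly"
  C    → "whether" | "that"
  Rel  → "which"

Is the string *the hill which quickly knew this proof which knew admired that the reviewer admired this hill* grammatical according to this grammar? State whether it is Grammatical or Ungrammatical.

Grammatical

[S [NP [NP [Det the] [N hill]] [RelC [Rel which] [VP [AdvP [Adv quickly]] [VP [V knew] [NP [NP [Det this] [N proof]] [RelC [Rel which] [VP [V knew]]]]]]]] [VP [V admired] [CP [C that] [S [NP [Det the] [N reviewer]] [VP [V admired] [NP [Det this] [N hill]]]]]]]
Each bracket corresponds to one application of a listed rule, so the string is derivable from S.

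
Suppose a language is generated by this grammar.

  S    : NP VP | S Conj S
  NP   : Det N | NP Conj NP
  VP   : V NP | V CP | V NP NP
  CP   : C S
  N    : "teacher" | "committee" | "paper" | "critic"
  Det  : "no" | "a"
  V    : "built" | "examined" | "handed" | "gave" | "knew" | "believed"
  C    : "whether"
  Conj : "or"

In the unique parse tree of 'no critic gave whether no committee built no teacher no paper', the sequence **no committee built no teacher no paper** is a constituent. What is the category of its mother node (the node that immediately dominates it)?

[S [NP [Det no] [N critic]] [VP [V gave] [CP [C whether] [S [NP [Det no] [N committee]] [VP [V built] [NP [Det no] [N teacher]] [NP [Det no] [N paper]]]]]]]
The span 'no committee built no teacher no paper' is the S node built by S → NP VP.
Its mother is the CP built by CP → C S.

CP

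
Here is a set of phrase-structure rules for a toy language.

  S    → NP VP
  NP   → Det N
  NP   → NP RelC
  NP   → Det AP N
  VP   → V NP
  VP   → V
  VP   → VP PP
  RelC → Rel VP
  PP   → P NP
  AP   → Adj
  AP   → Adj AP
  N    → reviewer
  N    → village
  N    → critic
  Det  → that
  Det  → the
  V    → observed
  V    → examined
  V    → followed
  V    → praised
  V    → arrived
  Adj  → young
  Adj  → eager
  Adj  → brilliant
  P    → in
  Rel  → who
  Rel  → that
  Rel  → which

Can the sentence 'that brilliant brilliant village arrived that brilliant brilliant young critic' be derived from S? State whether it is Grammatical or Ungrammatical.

Grammatical

[S [NP [Det that] [AP [Adj brilliant] [AP [Adj brilliant]]] [N village]] [VP [V arrived] [NP [Det that] [AP [Adj brilliant] [AP [Adj brilliant] [AP [Adj young]]]] [N critic]]]]
Every word is introduced by a lexical rule and the phrasal rules combine the resulting categories into a single S.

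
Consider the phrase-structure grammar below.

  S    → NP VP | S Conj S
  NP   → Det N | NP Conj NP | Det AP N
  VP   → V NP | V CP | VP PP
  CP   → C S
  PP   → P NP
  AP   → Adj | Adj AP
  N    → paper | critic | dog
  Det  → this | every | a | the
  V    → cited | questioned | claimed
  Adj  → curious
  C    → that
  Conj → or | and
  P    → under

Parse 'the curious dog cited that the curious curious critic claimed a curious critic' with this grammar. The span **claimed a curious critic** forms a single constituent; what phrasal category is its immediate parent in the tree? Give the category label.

S
  NP
    Det: the
    AP
      Adj: curious
    N: dog
  VP
    V: cited
    CP
      C: that
      S
        NP
          Det: the
          AP
            Adj: curious
            AP
              Adj: curious
          N: critic
        VP
          V: claimed
          NP
            Det: a
            AP
              Adj: curious
            N: critic
The span 'claimed a curious critic' is the VP node built by VP → V NP.
Its mother is the S built by S → NP VP.

S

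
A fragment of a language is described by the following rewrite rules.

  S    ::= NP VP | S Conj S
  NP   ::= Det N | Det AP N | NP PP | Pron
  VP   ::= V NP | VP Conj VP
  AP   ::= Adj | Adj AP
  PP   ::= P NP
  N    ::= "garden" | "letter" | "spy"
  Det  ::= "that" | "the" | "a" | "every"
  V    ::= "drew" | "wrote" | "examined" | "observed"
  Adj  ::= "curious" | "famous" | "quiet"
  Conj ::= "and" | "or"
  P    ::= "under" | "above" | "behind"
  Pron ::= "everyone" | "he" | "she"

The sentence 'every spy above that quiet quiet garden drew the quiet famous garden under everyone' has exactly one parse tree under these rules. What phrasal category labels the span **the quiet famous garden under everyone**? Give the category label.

[S [NP [NP [Det every] [N spy]] [PP [P above] [NP [Det that] [AP [Adj quiet] [AP [Adj quiet]]] [N garden]]]] [VP [V drew] [NP [NP [Det the] [AP [Adj quiet] [AP [Adj famous]]] [N garden]] [PP [P under] [NP [Pron everyone]]]]]]
The span 'the quiet famous garden under everyone' is the NP node built by NP → NP PP.

NP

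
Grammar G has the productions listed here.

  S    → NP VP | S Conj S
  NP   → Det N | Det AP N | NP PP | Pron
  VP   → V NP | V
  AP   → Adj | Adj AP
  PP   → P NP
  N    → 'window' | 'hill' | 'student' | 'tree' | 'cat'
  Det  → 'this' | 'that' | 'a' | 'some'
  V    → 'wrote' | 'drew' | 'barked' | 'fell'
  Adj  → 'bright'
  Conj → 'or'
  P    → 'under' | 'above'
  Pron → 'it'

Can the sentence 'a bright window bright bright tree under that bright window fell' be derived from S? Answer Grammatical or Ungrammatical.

An N word can never sit immediately before an Adj word in any string this grammar generates, so the substring 'window bright' rules out a derivation.

Ungrammatical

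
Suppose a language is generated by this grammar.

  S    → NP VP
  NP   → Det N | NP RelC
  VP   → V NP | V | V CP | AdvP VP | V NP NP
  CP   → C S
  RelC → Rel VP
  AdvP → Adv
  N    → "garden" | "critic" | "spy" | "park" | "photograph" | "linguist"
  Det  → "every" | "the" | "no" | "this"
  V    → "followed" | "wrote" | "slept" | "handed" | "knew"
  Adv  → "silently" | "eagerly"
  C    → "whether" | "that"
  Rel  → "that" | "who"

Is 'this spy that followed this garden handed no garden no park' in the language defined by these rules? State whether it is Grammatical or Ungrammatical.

[S [NP [NP [Det this] [N spy]] [RelC [Rel that] [VP [V followed] [NP [Det this] [N garden]]]]] [VP [V handed] [NP [Det no] [N garden]] [NP [Det no] [N park]]]]
Each bracket corresponds to one application of a listed rule, so the string is derivable from S.

Grammatical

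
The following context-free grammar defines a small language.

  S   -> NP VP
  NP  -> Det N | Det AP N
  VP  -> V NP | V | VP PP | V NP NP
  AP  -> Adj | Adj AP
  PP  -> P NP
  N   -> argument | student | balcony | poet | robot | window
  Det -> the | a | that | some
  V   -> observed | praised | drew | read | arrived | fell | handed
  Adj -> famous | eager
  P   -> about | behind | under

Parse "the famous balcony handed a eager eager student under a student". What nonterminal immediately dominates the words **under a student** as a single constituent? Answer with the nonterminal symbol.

[S [NP [Det the] [AP [Adj famous]] [N balcony]] [VP [VP [V handed] [NP [Det a] [AP [Adj eager] [AP [Adj eager]]] [N student]]] [PP [P under] [NP [Det a] [N student]]]]]
The span 'under a student' is the PP node built by PP → P NP.

PP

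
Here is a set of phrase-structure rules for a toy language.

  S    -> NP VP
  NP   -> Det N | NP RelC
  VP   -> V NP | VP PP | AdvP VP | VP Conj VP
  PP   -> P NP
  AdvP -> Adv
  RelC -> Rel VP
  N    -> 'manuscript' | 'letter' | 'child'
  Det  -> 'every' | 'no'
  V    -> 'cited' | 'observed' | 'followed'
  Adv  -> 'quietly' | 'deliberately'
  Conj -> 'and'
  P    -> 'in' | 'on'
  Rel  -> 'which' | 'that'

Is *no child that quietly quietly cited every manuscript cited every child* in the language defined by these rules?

Grammatical

S
  NP
    NP
      Det: no
      N: child
    RelC
      Rel: that
      VP
        AdvP
          Adv: quietly
        VP
          AdvP
            Adv: quietly
          VP
            V: cited
            NP
              Det: every
              N: manuscript
  VP
    V: cited
    NP
      Det: every
      N: child
Every word is introduced by a lexical rule and the phrasal rules combine the resulting categories into a single S.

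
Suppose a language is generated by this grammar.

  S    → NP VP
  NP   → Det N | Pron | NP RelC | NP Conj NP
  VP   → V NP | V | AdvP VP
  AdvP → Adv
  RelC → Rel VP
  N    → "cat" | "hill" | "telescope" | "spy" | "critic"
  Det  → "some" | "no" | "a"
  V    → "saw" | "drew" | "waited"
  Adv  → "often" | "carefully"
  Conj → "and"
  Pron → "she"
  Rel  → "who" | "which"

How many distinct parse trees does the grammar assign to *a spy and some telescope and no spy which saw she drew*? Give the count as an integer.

5

Two of the 5 distinct bracketings:
[S [NP [NP [NP [Det a] [N spy]] [Conj and] [NP [NP [Det some] [N telescope]] [Conj and] [NP [Det no] [N spy]]]] [RelC [Rel which] [VP [V saw] [NP [Pron she]]]]] [VP [V drew]]]
[S [NP [NP [NP [NP [Det a] [N spy]] [Conj and] [NP [Det some] [N telescope]]] [Conj and] [NP [Det no] [N spy]]] [RelC [Rel which] [VP [V saw] [NP [Pron she]]]]] [VP [V drew]]]
The trees differ in how a recursive rule is bracketed over the same span.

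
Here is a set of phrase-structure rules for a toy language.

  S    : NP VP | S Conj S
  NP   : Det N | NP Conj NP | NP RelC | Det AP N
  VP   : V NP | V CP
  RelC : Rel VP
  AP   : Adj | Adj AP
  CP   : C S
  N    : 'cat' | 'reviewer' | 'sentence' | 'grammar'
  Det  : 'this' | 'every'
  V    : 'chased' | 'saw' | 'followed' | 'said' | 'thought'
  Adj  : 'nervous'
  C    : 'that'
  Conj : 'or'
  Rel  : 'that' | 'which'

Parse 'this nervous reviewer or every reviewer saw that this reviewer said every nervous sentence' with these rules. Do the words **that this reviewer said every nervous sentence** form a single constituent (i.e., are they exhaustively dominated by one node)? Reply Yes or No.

Yes

[S [NP [NP [Det this] [AP [Adj nervous]] [N reviewer]] [Conj or] [NP [Det every] [N reviewer]]] [VP [V saw] [CP [C that] [S [NP [Det this] [N reviewer]] [VP [V said] [NP [Det every] [AP [Adj nervous]] [N sentence]]]]]]]
The words 'that this reviewer said every nervous sentence' are exhaustively dominated by a single CP node (built by CP → C S), so they form a constituent.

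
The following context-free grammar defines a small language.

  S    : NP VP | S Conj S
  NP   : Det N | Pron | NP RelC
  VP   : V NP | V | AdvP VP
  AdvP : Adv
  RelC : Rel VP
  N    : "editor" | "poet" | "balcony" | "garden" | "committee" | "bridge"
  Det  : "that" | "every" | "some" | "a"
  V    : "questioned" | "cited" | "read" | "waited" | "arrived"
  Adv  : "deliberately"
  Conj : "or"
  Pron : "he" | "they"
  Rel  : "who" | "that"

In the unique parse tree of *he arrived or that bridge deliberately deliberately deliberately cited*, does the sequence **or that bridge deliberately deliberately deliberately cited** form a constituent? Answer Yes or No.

[S [S [NP [Pron he]] [VP [V arrived]]] [Conj or] [S [NP [Det that] [N bridge]] [VP [AdvP [Adv deliberately]] [VP [AdvP [Adv deliberately]] [VP [AdvP [Adv deliberately]] [VP [V cited]]]]]]]
The smallest constituent containing 'or that bridge deliberately deliberately deliberately cited' is the S spanning 'he arrived or that bridge deliberately deliberately deliberately cited'; no single node in the tree dominates exactly the given words.

No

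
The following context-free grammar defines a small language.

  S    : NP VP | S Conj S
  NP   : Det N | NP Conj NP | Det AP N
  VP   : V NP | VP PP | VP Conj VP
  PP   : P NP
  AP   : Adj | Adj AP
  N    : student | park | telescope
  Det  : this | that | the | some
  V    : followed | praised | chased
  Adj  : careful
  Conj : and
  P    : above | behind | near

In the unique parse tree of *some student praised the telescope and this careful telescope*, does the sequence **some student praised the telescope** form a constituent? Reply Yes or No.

No

[S [NP [Det some] [N student]] [VP [V praised] [NP [NP [Det the] [N telescope]] [Conj and] [NP [Det this] [AP [Adj careful]] [N telescope]]]]]
The smallest constituent containing 'some student praised the telescope' is the S spanning 'some student praised the telescope and this careful telescope'; no single node in the tree dominates exactly the given words.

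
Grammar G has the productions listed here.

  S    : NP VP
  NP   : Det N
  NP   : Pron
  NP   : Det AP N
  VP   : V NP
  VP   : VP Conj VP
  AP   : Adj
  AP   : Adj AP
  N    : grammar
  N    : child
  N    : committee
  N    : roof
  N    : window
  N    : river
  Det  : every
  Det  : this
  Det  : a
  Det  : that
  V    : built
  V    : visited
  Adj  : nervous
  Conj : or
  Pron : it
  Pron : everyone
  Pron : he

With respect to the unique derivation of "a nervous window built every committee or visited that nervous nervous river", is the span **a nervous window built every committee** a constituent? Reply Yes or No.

No

[S [NP [Det a] [AP [Adj nervous]] [N window]] [VP [VP [V built] [NP [Det every] [N committee]]] [Conj or] [VP [V visited] [NP [Det that] [AP [Adj nervous] [AP [Adj nervous]]] [N river]]]]]
The smallest constituent containing 'a nervous window built every committee' is the S spanning 'a nervous window built every committee or visited that nervous nervous river'; no single node in the tree dominates exactly the given words.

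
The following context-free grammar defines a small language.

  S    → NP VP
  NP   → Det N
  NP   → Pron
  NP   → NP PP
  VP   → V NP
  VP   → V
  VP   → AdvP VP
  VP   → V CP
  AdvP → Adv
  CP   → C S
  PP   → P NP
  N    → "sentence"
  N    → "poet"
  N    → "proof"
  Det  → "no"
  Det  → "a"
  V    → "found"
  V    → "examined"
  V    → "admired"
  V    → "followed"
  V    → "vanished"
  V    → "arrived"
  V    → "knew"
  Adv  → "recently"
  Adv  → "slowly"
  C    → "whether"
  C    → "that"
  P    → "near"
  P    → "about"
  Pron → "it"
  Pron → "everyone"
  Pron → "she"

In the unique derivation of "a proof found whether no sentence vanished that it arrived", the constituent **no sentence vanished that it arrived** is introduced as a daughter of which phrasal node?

CP

S
  NP
    Det: a
    N: proof
  VP
    V: found
    CP
      C: whether
      S
        NP
          Det: no
          N: sentence
        VP
          V: vanished
          CP
            C: that
            S
              NP
                Pron: it
              VP
                V: arrived
The span 'no sentence vanished that it arrived' is the S node built by S → NP VP.
Its mother is the CP built by CP → C S.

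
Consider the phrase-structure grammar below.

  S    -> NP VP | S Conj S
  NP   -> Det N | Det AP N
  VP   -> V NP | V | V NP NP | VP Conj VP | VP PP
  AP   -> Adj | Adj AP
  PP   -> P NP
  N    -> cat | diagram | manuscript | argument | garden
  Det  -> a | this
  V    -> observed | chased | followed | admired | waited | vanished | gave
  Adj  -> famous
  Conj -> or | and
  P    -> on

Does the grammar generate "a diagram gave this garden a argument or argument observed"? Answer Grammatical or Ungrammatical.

Ungrammatical

A Conj word can never sit immediately before an N word in any string this grammar generates, so the substring 'or argument' rules out a derivation.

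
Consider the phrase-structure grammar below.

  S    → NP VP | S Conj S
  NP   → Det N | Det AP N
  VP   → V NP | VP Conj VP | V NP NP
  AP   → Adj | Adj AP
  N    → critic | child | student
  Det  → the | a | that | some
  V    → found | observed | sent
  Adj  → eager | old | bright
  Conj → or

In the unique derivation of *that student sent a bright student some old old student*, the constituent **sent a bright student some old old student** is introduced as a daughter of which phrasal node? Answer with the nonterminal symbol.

[S [NP [Det that] [N student]] [VP [V sent] [NP [Det a] [AP [Adj bright]] [N student]] [NP [Det some] [AP [Adj old] [AP [Adj old]]] [N student]]]]
The span 'sent a bright student some old old student' is the VP node built by VP → V NP NP.
Its mother is the S built by S → NP VP.

S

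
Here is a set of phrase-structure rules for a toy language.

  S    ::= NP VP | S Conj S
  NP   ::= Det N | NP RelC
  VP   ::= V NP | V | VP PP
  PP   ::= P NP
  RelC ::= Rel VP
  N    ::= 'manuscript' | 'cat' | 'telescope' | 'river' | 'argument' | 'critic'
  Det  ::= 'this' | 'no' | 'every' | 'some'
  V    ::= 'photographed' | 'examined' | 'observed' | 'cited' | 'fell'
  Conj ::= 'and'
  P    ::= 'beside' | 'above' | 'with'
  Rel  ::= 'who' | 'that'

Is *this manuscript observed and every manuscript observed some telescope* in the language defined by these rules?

Grammatical

[S [S [NP [Det this] [N manuscript]] [VP [V observed]]] [Conj and] [S [NP [Det every] [N manuscript]] [VP [V observed] [NP [Det some] [N telescope]]]]]
Each bracket corresponds to one application of a listed rule, so the string is derivable from S.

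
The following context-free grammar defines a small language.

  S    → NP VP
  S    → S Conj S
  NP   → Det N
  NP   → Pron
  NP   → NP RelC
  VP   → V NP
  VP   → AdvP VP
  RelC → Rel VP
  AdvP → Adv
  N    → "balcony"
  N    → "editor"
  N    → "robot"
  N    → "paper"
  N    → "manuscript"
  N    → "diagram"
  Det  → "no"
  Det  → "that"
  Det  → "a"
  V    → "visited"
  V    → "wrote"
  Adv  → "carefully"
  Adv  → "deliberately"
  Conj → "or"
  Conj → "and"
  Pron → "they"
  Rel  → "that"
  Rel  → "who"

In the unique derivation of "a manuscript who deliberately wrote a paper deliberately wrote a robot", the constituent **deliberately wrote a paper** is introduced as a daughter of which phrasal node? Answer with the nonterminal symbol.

RelC

[S [NP [NP [Det a] [N manuscript]] [RelC [Rel who] [VP [AdvP [Adv deliberately]] [VP [V wrote] [NP [Det a] [N paper]]]]]] [VP [AdvP [Adv deliberately]] [VP [V wrote] [NP [Det a] [N robot]]]]]
The span 'deliberately wrote a paper' is the VP node built by VP → AdvP VP.
Its mother is the RelC built by RelC → Rel VP.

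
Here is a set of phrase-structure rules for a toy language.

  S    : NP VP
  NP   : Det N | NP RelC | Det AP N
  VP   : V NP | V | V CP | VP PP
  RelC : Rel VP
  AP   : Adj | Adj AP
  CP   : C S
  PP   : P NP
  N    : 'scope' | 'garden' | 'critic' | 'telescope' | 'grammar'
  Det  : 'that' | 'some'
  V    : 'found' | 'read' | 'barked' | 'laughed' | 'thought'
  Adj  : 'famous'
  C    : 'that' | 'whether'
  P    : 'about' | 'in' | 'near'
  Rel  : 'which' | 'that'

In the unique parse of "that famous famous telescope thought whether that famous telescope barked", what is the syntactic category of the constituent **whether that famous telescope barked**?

CP

S
  NP
    Det: that
    AP
      Adj: famous
      AP
        Adj: famous
    N: telescope
  VP
    V: thought
    CP
      C: whether
      S
        NP
          Det: that
          AP
            Adj: famous
          N: telescope
        VP
          V: barked
The span 'whether that famous telescope barked' is the CP node built by CP → C S.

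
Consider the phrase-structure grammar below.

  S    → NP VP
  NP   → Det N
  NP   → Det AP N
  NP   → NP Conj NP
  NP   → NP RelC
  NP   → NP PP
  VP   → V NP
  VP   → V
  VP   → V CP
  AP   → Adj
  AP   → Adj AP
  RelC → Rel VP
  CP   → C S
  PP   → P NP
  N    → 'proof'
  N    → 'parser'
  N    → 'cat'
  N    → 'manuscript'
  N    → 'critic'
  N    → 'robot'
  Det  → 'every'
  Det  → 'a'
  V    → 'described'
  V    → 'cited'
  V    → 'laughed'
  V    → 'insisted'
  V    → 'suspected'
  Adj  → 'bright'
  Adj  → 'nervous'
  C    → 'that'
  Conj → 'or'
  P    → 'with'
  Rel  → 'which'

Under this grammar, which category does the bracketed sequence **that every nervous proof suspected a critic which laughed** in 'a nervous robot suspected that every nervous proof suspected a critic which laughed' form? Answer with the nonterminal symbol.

[S [NP [Det a] [AP [Adj nervous]] [N robot]] [VP [V suspected] [CP [C that] [S [NP [Det every] [AP [Adj nervous]] [N proof]] [VP [V suspected] [NP [NP [Det a] [N critic]] [RelC [Rel which] [VP [V laughed]]]]]]]]]
The span 'that every nervous proof suspected a critic which laughed' is the CP node built by CP → C S.

CP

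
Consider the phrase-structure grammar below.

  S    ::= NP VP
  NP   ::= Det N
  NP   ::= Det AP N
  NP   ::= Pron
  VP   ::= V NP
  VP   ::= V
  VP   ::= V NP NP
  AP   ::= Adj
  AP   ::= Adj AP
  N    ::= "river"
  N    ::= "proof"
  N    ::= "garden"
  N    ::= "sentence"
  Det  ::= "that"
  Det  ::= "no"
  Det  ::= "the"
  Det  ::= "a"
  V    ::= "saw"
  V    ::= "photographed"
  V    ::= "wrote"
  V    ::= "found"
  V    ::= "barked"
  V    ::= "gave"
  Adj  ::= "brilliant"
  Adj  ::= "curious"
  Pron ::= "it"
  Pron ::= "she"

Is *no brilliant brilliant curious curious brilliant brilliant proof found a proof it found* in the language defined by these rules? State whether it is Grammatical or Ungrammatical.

For S → NP VP, the only prefix that parses as NP is 'no brilliant brilliant curious curious brilliant brilliant proof', but the remainder 'found a proof it found' is not a VP under these rules.

Ungrammatical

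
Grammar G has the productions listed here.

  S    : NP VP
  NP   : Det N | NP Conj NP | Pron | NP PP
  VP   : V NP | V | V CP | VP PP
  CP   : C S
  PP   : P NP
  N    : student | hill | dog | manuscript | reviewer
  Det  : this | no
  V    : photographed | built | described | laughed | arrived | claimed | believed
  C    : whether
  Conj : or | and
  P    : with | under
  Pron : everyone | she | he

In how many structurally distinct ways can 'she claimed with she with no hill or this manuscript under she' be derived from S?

Two of the 10 distinct bracketings:
[S [NP [Pron she]] [VP [VP [V claimed]] [PP [P with] [NP [NP [NP [Pron she]] [PP [P with] [NP [Det no] [N hill]]]] [Conj or] [NP [NP [Det this] [N manuscript]] [PP [P under] [NP [Pron she]]]]]]]]
[S [NP [Pron she]] [VP [VP [V claimed]] [PP [P with] [NP [NP [Pron she]] [PP [P with] [NP [NP [Det no] [N hill]] [Conj or] [NP [NP [Det this] [N manuscript]] [PP [P under] [NP [Pron she]]]]]]]]]]
The trees differ in how a recursive rule is bracketed over the same span.

10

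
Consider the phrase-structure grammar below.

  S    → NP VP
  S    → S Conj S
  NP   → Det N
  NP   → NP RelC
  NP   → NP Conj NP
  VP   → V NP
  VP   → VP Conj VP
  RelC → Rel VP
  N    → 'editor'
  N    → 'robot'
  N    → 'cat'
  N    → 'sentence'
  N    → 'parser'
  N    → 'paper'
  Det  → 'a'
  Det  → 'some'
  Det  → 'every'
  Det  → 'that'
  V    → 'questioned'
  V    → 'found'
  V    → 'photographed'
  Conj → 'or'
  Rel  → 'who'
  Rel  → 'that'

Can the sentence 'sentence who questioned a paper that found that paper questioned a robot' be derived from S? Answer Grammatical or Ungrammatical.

For S → NP VP, no prefix of the string parses as an NP. The alternative S rule S → S Conj S likewise has no satisfying split.

Ungrammatical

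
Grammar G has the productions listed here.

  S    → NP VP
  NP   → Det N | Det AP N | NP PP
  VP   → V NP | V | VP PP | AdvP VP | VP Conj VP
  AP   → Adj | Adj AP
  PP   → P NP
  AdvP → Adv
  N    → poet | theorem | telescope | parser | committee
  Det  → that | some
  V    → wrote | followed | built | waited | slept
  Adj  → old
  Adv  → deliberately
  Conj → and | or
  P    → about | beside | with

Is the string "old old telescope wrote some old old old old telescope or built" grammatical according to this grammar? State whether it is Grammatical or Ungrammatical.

For S → NP VP, no prefix of the string parses as an NP.

Ungrammatical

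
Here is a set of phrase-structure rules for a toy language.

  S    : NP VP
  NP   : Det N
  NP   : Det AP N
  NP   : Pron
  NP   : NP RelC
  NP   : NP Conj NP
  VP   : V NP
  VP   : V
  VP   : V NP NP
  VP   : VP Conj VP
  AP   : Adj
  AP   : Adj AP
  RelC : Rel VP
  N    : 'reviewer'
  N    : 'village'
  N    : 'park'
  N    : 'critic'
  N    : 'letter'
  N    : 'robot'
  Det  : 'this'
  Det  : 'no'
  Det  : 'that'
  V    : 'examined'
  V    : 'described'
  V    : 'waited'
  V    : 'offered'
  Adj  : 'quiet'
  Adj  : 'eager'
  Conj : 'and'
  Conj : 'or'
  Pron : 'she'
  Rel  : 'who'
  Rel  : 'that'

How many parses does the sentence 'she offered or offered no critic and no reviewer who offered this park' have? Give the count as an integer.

Two of the 4 distinct bracketings:
[S [NP [Pron she]] [VP [VP [V offered]] [Conj or] [VP [V offered] [NP [NP [NP [Det no] [N critic]] [Conj and] [NP [Det no] [N reviewer]]] [RelC [Rel who] [VP [V offered] [NP [Det this] [N park]]]]]]]]
[S [NP [Pron she]] [VP [VP [V offered]] [Conj or] [VP [V offered] [NP [NP [Det no] [N critic]] [Conj and] [NP [NP [Det no] [N reviewer]] [RelC [Rel who] [VP [V offered] [NP [Det this] [N park]]]]]]]]]
The trees differ in how a recursive rule is bracketed over the same span.

4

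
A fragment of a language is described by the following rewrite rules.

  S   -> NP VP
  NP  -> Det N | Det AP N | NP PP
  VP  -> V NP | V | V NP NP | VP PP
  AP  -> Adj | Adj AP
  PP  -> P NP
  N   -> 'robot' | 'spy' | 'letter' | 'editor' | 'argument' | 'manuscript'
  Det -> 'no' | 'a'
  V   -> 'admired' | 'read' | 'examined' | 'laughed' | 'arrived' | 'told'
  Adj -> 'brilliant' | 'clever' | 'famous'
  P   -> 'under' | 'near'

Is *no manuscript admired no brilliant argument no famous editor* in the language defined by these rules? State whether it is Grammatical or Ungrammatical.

[S [NP [Det no] [N manuscript]] [VP [V admired] [NP [Det no] [AP [Adj brilliant]] [N argument]] [NP [Det no] [AP [Adj famous]] [N editor]]]]
Each bracket corresponds to one application of a listed rule, so the string is derivable from S.

Grammatical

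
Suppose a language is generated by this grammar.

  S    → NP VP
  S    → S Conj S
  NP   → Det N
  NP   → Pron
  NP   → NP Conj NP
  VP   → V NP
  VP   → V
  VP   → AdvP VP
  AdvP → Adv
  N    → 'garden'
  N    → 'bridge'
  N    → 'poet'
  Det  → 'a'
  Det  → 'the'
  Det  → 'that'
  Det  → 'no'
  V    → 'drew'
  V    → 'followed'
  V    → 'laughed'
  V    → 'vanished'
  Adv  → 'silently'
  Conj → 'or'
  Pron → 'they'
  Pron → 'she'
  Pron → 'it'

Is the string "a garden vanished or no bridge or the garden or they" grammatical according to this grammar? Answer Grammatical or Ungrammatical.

Ungrammatical

For S → NP VP, the only prefix that parses as NP is 'a garden', but the remainder 'vanished or no bridge or the garden or they' is not a VP under these rules. The alternative S rule S → S Conj S likewise has no satisfying split.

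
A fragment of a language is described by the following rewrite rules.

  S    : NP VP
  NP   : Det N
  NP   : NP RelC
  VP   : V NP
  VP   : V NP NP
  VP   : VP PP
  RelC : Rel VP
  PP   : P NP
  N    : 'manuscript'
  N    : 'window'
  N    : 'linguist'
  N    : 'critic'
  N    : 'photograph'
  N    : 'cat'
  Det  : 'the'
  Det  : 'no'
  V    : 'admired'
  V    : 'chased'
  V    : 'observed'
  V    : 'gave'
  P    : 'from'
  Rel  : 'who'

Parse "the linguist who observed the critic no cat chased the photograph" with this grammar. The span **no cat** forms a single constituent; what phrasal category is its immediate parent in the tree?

S
  NP
    NP
      Det: the
      N: linguist
    RelC
      Rel: who
      VP
        V: observed
        NP
          Det: the
          N: critic
        NP
          Det: no
          N: cat
  VP
    V: chased
    NP
      Det: the
      N: photograph
The span 'no cat' is the NP node built by NP → Det N.
Its mother is the VP built by VP → V NP NP.

VP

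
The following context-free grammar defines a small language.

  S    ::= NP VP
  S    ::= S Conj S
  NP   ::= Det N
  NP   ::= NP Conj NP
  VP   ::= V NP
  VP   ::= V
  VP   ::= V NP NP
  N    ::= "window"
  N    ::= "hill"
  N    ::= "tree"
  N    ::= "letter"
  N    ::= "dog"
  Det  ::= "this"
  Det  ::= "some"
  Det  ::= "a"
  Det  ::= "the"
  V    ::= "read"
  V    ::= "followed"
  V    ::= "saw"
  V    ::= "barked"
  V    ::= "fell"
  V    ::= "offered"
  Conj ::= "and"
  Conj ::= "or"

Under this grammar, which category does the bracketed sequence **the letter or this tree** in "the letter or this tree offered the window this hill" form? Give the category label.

NP

[S [NP [NP [Det the] [N letter]] [Conj or] [NP [Det this] [N tree]]] [VP [V offered] [NP [Det the] [N window]] [NP [Det this] [N hill]]]]
The span 'the letter or this tree' is the NP node built by NP → NP Conj NP.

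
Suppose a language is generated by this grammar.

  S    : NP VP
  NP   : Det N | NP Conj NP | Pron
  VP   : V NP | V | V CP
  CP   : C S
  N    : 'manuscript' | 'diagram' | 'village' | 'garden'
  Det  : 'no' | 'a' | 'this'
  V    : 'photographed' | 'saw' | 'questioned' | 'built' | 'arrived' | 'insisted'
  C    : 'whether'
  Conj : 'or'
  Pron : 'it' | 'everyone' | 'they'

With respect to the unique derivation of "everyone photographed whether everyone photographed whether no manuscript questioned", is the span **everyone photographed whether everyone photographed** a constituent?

[S [NP [Pron everyone]] [VP [V photographed] [CP [C whether] [S [NP [Pron everyone]] [VP [V photographed] [CP [C whether] [S [NP [Det no] [N manuscript]] [VP [V questioned]]]]]]]]]
The smallest constituent containing 'everyone photographed whether everyone photographed' is the S spanning 'everyone photographed whether everyone photographed whether no manuscript questioned'; no single node in the tree dominates exactly the given words.

No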